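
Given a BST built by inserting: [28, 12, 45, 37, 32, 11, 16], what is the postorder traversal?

Tree insertion order: [28, 12, 45, 37, 32, 11, 16]
Tree (level-order array): [28, 12, 45, 11, 16, 37, None, None, None, None, None, 32]
Postorder traversal: [11, 16, 12, 32, 37, 45, 28]


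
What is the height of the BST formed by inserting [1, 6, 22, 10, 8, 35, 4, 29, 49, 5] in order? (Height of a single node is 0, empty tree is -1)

Insertion order: [1, 6, 22, 10, 8, 35, 4, 29, 49, 5]
Tree (level-order array): [1, None, 6, 4, 22, None, 5, 10, 35, None, None, 8, None, 29, 49]
Compute height bottom-up (empty subtree = -1):
  height(5) = 1 + max(-1, -1) = 0
  height(4) = 1 + max(-1, 0) = 1
  height(8) = 1 + max(-1, -1) = 0
  height(10) = 1 + max(0, -1) = 1
  height(29) = 1 + max(-1, -1) = 0
  height(49) = 1 + max(-1, -1) = 0
  height(35) = 1 + max(0, 0) = 1
  height(22) = 1 + max(1, 1) = 2
  height(6) = 1 + max(1, 2) = 3
  height(1) = 1 + max(-1, 3) = 4
Height = 4


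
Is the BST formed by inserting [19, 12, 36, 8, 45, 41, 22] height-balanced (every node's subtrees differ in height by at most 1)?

Tree (level-order array): [19, 12, 36, 8, None, 22, 45, None, None, None, None, 41]
Definition: a tree is height-balanced if, at every node, |h(left) - h(right)| <= 1 (empty subtree has height -1).
Bottom-up per-node check:
  node 8: h_left=-1, h_right=-1, diff=0 [OK], height=0
  node 12: h_left=0, h_right=-1, diff=1 [OK], height=1
  node 22: h_left=-1, h_right=-1, diff=0 [OK], height=0
  node 41: h_left=-1, h_right=-1, diff=0 [OK], height=0
  node 45: h_left=0, h_right=-1, diff=1 [OK], height=1
  node 36: h_left=0, h_right=1, diff=1 [OK], height=2
  node 19: h_left=1, h_right=2, diff=1 [OK], height=3
All nodes satisfy the balance condition.
Result: Balanced


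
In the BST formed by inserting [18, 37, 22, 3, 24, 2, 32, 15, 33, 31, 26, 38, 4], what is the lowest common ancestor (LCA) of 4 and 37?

Tree insertion order: [18, 37, 22, 3, 24, 2, 32, 15, 33, 31, 26, 38, 4]
Tree (level-order array): [18, 3, 37, 2, 15, 22, 38, None, None, 4, None, None, 24, None, None, None, None, None, 32, 31, 33, 26]
In a BST, the LCA of p=4, q=37 is the first node v on the
root-to-leaf path with p <= v <= q (go left if both < v, right if both > v).
Walk from root:
  at 18: 4 <= 18 <= 37, this is the LCA
LCA = 18


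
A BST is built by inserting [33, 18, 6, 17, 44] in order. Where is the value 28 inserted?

Starting tree (level order): [33, 18, 44, 6, None, None, None, None, 17]
Insertion path: 33 -> 18
Result: insert 28 as right child of 18
Final tree (level order): [33, 18, 44, 6, 28, None, None, None, 17]


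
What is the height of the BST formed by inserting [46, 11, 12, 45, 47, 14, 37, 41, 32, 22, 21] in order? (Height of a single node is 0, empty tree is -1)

Insertion order: [46, 11, 12, 45, 47, 14, 37, 41, 32, 22, 21]
Tree (level-order array): [46, 11, 47, None, 12, None, None, None, 45, 14, None, None, 37, 32, 41, 22, None, None, None, 21]
Compute height bottom-up (empty subtree = -1):
  height(21) = 1 + max(-1, -1) = 0
  height(22) = 1 + max(0, -1) = 1
  height(32) = 1 + max(1, -1) = 2
  height(41) = 1 + max(-1, -1) = 0
  height(37) = 1 + max(2, 0) = 3
  height(14) = 1 + max(-1, 3) = 4
  height(45) = 1 + max(4, -1) = 5
  height(12) = 1 + max(-1, 5) = 6
  height(11) = 1 + max(-1, 6) = 7
  height(47) = 1 + max(-1, -1) = 0
  height(46) = 1 + max(7, 0) = 8
Height = 8


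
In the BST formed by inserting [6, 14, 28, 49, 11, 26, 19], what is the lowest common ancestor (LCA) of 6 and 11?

Tree insertion order: [6, 14, 28, 49, 11, 26, 19]
Tree (level-order array): [6, None, 14, 11, 28, None, None, 26, 49, 19]
In a BST, the LCA of p=6, q=11 is the first node v on the
root-to-leaf path with p <= v <= q (go left if both < v, right if both > v).
Walk from root:
  at 6: 6 <= 6 <= 11, this is the LCA
LCA = 6


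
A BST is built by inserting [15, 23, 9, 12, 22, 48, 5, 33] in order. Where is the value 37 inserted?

Starting tree (level order): [15, 9, 23, 5, 12, 22, 48, None, None, None, None, None, None, 33]
Insertion path: 15 -> 23 -> 48 -> 33
Result: insert 37 as right child of 33
Final tree (level order): [15, 9, 23, 5, 12, 22, 48, None, None, None, None, None, None, 33, None, None, 37]


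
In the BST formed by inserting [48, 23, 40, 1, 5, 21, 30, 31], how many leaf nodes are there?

Tree built from: [48, 23, 40, 1, 5, 21, 30, 31]
Tree (level-order array): [48, 23, None, 1, 40, None, 5, 30, None, None, 21, None, 31]
Rule: A leaf has 0 children.
Per-node child counts:
  node 48: 1 child(ren)
  node 23: 2 child(ren)
  node 1: 1 child(ren)
  node 5: 1 child(ren)
  node 21: 0 child(ren)
  node 40: 1 child(ren)
  node 30: 1 child(ren)
  node 31: 0 child(ren)
Matching nodes: [21, 31]
Count of leaf nodes: 2


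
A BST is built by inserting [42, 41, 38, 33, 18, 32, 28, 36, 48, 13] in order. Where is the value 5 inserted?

Starting tree (level order): [42, 41, 48, 38, None, None, None, 33, None, 18, 36, 13, 32, None, None, None, None, 28]
Insertion path: 42 -> 41 -> 38 -> 33 -> 18 -> 13
Result: insert 5 as left child of 13
Final tree (level order): [42, 41, 48, 38, None, None, None, 33, None, 18, 36, 13, 32, None, None, 5, None, 28]


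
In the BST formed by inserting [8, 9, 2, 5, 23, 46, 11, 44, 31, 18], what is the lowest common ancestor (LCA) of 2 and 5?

Tree insertion order: [8, 9, 2, 5, 23, 46, 11, 44, 31, 18]
Tree (level-order array): [8, 2, 9, None, 5, None, 23, None, None, 11, 46, None, 18, 44, None, None, None, 31]
In a BST, the LCA of p=2, q=5 is the first node v on the
root-to-leaf path with p <= v <= q (go left if both < v, right if both > v).
Walk from root:
  at 8: both 2 and 5 < 8, go left
  at 2: 2 <= 2 <= 5, this is the LCA
LCA = 2


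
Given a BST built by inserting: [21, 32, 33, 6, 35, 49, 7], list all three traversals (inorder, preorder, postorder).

Tree insertion order: [21, 32, 33, 6, 35, 49, 7]
Tree (level-order array): [21, 6, 32, None, 7, None, 33, None, None, None, 35, None, 49]
Inorder (L, root, R): [6, 7, 21, 32, 33, 35, 49]
Preorder (root, L, R): [21, 6, 7, 32, 33, 35, 49]
Postorder (L, R, root): [7, 6, 49, 35, 33, 32, 21]


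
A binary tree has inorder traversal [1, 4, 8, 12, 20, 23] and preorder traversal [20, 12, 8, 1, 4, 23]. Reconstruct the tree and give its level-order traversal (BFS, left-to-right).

Inorder:  [1, 4, 8, 12, 20, 23]
Preorder: [20, 12, 8, 1, 4, 23]
Algorithm: preorder visits root first, so consume preorder in order;
for each root, split the current inorder slice at that value into
left-subtree inorder and right-subtree inorder, then recurse.
Recursive splits:
  root=20; inorder splits into left=[1, 4, 8, 12], right=[23]
  root=12; inorder splits into left=[1, 4, 8], right=[]
  root=8; inorder splits into left=[1, 4], right=[]
  root=1; inorder splits into left=[], right=[4]
  root=4; inorder splits into left=[], right=[]
  root=23; inorder splits into left=[], right=[]
Reconstructed level-order: [20, 12, 23, 8, 1, 4]


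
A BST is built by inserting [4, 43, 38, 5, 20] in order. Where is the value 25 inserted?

Starting tree (level order): [4, None, 43, 38, None, 5, None, None, 20]
Insertion path: 4 -> 43 -> 38 -> 5 -> 20
Result: insert 25 as right child of 20
Final tree (level order): [4, None, 43, 38, None, 5, None, None, 20, None, 25]


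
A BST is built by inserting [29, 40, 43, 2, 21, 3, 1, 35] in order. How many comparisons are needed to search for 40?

Search path for 40: 29 -> 40
Found: True
Comparisons: 2


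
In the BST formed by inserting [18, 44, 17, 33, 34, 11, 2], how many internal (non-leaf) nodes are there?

Tree built from: [18, 44, 17, 33, 34, 11, 2]
Tree (level-order array): [18, 17, 44, 11, None, 33, None, 2, None, None, 34]
Rule: An internal node has at least one child.
Per-node child counts:
  node 18: 2 child(ren)
  node 17: 1 child(ren)
  node 11: 1 child(ren)
  node 2: 0 child(ren)
  node 44: 1 child(ren)
  node 33: 1 child(ren)
  node 34: 0 child(ren)
Matching nodes: [18, 17, 11, 44, 33]
Count of internal (non-leaf) nodes: 5


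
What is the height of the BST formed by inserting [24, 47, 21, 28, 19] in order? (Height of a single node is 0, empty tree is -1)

Insertion order: [24, 47, 21, 28, 19]
Tree (level-order array): [24, 21, 47, 19, None, 28]
Compute height bottom-up (empty subtree = -1):
  height(19) = 1 + max(-1, -1) = 0
  height(21) = 1 + max(0, -1) = 1
  height(28) = 1 + max(-1, -1) = 0
  height(47) = 1 + max(0, -1) = 1
  height(24) = 1 + max(1, 1) = 2
Height = 2


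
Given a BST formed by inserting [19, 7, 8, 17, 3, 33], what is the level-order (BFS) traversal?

Tree insertion order: [19, 7, 8, 17, 3, 33]
Tree (level-order array): [19, 7, 33, 3, 8, None, None, None, None, None, 17]
BFS from the root, enqueuing left then right child of each popped node:
  queue [19] -> pop 19, enqueue [7, 33], visited so far: [19]
  queue [7, 33] -> pop 7, enqueue [3, 8], visited so far: [19, 7]
  queue [33, 3, 8] -> pop 33, enqueue [none], visited so far: [19, 7, 33]
  queue [3, 8] -> pop 3, enqueue [none], visited so far: [19, 7, 33, 3]
  queue [8] -> pop 8, enqueue [17], visited so far: [19, 7, 33, 3, 8]
  queue [17] -> pop 17, enqueue [none], visited so far: [19, 7, 33, 3, 8, 17]
Result: [19, 7, 33, 3, 8, 17]


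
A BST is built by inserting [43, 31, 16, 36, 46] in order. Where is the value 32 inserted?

Starting tree (level order): [43, 31, 46, 16, 36]
Insertion path: 43 -> 31 -> 36
Result: insert 32 as left child of 36
Final tree (level order): [43, 31, 46, 16, 36, None, None, None, None, 32]


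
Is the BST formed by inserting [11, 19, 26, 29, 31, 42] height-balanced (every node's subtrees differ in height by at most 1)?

Tree (level-order array): [11, None, 19, None, 26, None, 29, None, 31, None, 42]
Definition: a tree is height-balanced if, at every node, |h(left) - h(right)| <= 1 (empty subtree has height -1).
Bottom-up per-node check:
  node 42: h_left=-1, h_right=-1, diff=0 [OK], height=0
  node 31: h_left=-1, h_right=0, diff=1 [OK], height=1
  node 29: h_left=-1, h_right=1, diff=2 [FAIL (|-1-1|=2 > 1)], height=2
  node 26: h_left=-1, h_right=2, diff=3 [FAIL (|-1-2|=3 > 1)], height=3
  node 19: h_left=-1, h_right=3, diff=4 [FAIL (|-1-3|=4 > 1)], height=4
  node 11: h_left=-1, h_right=4, diff=5 [FAIL (|-1-4|=5 > 1)], height=5
Node 29 violates the condition: |-1 - 1| = 2 > 1.
Result: Not balanced


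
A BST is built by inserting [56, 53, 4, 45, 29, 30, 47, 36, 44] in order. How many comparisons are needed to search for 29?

Search path for 29: 56 -> 53 -> 4 -> 45 -> 29
Found: True
Comparisons: 5


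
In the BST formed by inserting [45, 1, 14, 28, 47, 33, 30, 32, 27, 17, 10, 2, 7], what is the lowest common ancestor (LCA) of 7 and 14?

Tree insertion order: [45, 1, 14, 28, 47, 33, 30, 32, 27, 17, 10, 2, 7]
Tree (level-order array): [45, 1, 47, None, 14, None, None, 10, 28, 2, None, 27, 33, None, 7, 17, None, 30, None, None, None, None, None, None, 32]
In a BST, the LCA of p=7, q=14 is the first node v on the
root-to-leaf path with p <= v <= q (go left if both < v, right if both > v).
Walk from root:
  at 45: both 7 and 14 < 45, go left
  at 1: both 7 and 14 > 1, go right
  at 14: 7 <= 14 <= 14, this is the LCA
LCA = 14


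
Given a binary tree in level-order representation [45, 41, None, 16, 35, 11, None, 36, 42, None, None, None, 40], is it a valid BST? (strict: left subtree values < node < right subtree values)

Level-order array: [45, 41, None, 16, 35, 11, None, 36, 42, None, None, None, 40]
Validate using subtree bounds (lo, hi): at each node, require lo < value < hi,
then recurse left with hi=value and right with lo=value.
Preorder trace (stopping at first violation):
  at node 45 with bounds (-inf, +inf): OK
  at node 41 with bounds (-inf, 45): OK
  at node 16 with bounds (-inf, 41): OK
  at node 11 with bounds (-inf, 16): OK
  at node 35 with bounds (41, 45): VIOLATION
Node 35 violates its bound: not (41 < 35 < 45).
Result: Not a valid BST


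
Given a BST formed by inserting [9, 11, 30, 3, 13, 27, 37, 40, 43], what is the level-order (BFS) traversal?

Tree insertion order: [9, 11, 30, 3, 13, 27, 37, 40, 43]
Tree (level-order array): [9, 3, 11, None, None, None, 30, 13, 37, None, 27, None, 40, None, None, None, 43]
BFS from the root, enqueuing left then right child of each popped node:
  queue [9] -> pop 9, enqueue [3, 11], visited so far: [9]
  queue [3, 11] -> pop 3, enqueue [none], visited so far: [9, 3]
  queue [11] -> pop 11, enqueue [30], visited so far: [9, 3, 11]
  queue [30] -> pop 30, enqueue [13, 37], visited so far: [9, 3, 11, 30]
  queue [13, 37] -> pop 13, enqueue [27], visited so far: [9, 3, 11, 30, 13]
  queue [37, 27] -> pop 37, enqueue [40], visited so far: [9, 3, 11, 30, 13, 37]
  queue [27, 40] -> pop 27, enqueue [none], visited so far: [9, 3, 11, 30, 13, 37, 27]
  queue [40] -> pop 40, enqueue [43], visited so far: [9, 3, 11, 30, 13, 37, 27, 40]
  queue [43] -> pop 43, enqueue [none], visited so far: [9, 3, 11, 30, 13, 37, 27, 40, 43]
Result: [9, 3, 11, 30, 13, 37, 27, 40, 43]


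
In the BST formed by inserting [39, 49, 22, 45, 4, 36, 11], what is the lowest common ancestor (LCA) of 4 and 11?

Tree insertion order: [39, 49, 22, 45, 4, 36, 11]
Tree (level-order array): [39, 22, 49, 4, 36, 45, None, None, 11]
In a BST, the LCA of p=4, q=11 is the first node v on the
root-to-leaf path with p <= v <= q (go left if both < v, right if both > v).
Walk from root:
  at 39: both 4 and 11 < 39, go left
  at 22: both 4 and 11 < 22, go left
  at 4: 4 <= 4 <= 11, this is the LCA
LCA = 4


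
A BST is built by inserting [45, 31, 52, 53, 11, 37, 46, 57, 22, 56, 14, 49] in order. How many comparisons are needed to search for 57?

Search path for 57: 45 -> 52 -> 53 -> 57
Found: True
Comparisons: 4


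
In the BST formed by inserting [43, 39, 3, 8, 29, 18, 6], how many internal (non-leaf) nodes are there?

Tree built from: [43, 39, 3, 8, 29, 18, 6]
Tree (level-order array): [43, 39, None, 3, None, None, 8, 6, 29, None, None, 18]
Rule: An internal node has at least one child.
Per-node child counts:
  node 43: 1 child(ren)
  node 39: 1 child(ren)
  node 3: 1 child(ren)
  node 8: 2 child(ren)
  node 6: 0 child(ren)
  node 29: 1 child(ren)
  node 18: 0 child(ren)
Matching nodes: [43, 39, 3, 8, 29]
Count of internal (non-leaf) nodes: 5


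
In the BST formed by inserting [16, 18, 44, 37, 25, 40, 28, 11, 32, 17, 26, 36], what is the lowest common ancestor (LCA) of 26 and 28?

Tree insertion order: [16, 18, 44, 37, 25, 40, 28, 11, 32, 17, 26, 36]
Tree (level-order array): [16, 11, 18, None, None, 17, 44, None, None, 37, None, 25, 40, None, 28, None, None, 26, 32, None, None, None, 36]
In a BST, the LCA of p=26, q=28 is the first node v on the
root-to-leaf path with p <= v <= q (go left if both < v, right if both > v).
Walk from root:
  at 16: both 26 and 28 > 16, go right
  at 18: both 26 and 28 > 18, go right
  at 44: both 26 and 28 < 44, go left
  at 37: both 26 and 28 < 37, go left
  at 25: both 26 and 28 > 25, go right
  at 28: 26 <= 28 <= 28, this is the LCA
LCA = 28


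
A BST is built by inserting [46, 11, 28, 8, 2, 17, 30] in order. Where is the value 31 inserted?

Starting tree (level order): [46, 11, None, 8, 28, 2, None, 17, 30]
Insertion path: 46 -> 11 -> 28 -> 30
Result: insert 31 as right child of 30
Final tree (level order): [46, 11, None, 8, 28, 2, None, 17, 30, None, None, None, None, None, 31]


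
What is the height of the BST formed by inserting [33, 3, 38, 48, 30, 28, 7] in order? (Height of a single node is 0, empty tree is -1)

Insertion order: [33, 3, 38, 48, 30, 28, 7]
Tree (level-order array): [33, 3, 38, None, 30, None, 48, 28, None, None, None, 7]
Compute height bottom-up (empty subtree = -1):
  height(7) = 1 + max(-1, -1) = 0
  height(28) = 1 + max(0, -1) = 1
  height(30) = 1 + max(1, -1) = 2
  height(3) = 1 + max(-1, 2) = 3
  height(48) = 1 + max(-1, -1) = 0
  height(38) = 1 + max(-1, 0) = 1
  height(33) = 1 + max(3, 1) = 4
Height = 4


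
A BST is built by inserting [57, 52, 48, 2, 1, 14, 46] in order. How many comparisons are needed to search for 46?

Search path for 46: 57 -> 52 -> 48 -> 2 -> 14 -> 46
Found: True
Comparisons: 6


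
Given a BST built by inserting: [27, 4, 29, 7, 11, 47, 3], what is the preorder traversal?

Tree insertion order: [27, 4, 29, 7, 11, 47, 3]
Tree (level-order array): [27, 4, 29, 3, 7, None, 47, None, None, None, 11]
Preorder traversal: [27, 4, 3, 7, 11, 29, 47]


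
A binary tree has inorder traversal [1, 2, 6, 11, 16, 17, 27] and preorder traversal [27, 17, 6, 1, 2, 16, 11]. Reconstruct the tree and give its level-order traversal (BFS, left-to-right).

Inorder:  [1, 2, 6, 11, 16, 17, 27]
Preorder: [27, 17, 6, 1, 2, 16, 11]
Algorithm: preorder visits root first, so consume preorder in order;
for each root, split the current inorder slice at that value into
left-subtree inorder and right-subtree inorder, then recurse.
Recursive splits:
  root=27; inorder splits into left=[1, 2, 6, 11, 16, 17], right=[]
  root=17; inorder splits into left=[1, 2, 6, 11, 16], right=[]
  root=6; inorder splits into left=[1, 2], right=[11, 16]
  root=1; inorder splits into left=[], right=[2]
  root=2; inorder splits into left=[], right=[]
  root=16; inorder splits into left=[11], right=[]
  root=11; inorder splits into left=[], right=[]
Reconstructed level-order: [27, 17, 6, 1, 16, 2, 11]


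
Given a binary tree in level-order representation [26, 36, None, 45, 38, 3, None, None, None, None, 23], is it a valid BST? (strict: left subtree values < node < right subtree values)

Level-order array: [26, 36, None, 45, 38, 3, None, None, None, None, 23]
Validate using subtree bounds (lo, hi): at each node, require lo < value < hi,
then recurse left with hi=value and right with lo=value.
Preorder trace (stopping at first violation):
  at node 26 with bounds (-inf, +inf): OK
  at node 36 with bounds (-inf, 26): VIOLATION
Node 36 violates its bound: not (-inf < 36 < 26).
Result: Not a valid BST


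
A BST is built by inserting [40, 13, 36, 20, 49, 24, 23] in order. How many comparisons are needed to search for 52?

Search path for 52: 40 -> 49
Found: False
Comparisons: 2


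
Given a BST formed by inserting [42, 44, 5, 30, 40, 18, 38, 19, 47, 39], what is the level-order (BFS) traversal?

Tree insertion order: [42, 44, 5, 30, 40, 18, 38, 19, 47, 39]
Tree (level-order array): [42, 5, 44, None, 30, None, 47, 18, 40, None, None, None, 19, 38, None, None, None, None, 39]
BFS from the root, enqueuing left then right child of each popped node:
  queue [42] -> pop 42, enqueue [5, 44], visited so far: [42]
  queue [5, 44] -> pop 5, enqueue [30], visited so far: [42, 5]
  queue [44, 30] -> pop 44, enqueue [47], visited so far: [42, 5, 44]
  queue [30, 47] -> pop 30, enqueue [18, 40], visited so far: [42, 5, 44, 30]
  queue [47, 18, 40] -> pop 47, enqueue [none], visited so far: [42, 5, 44, 30, 47]
  queue [18, 40] -> pop 18, enqueue [19], visited so far: [42, 5, 44, 30, 47, 18]
  queue [40, 19] -> pop 40, enqueue [38], visited so far: [42, 5, 44, 30, 47, 18, 40]
  queue [19, 38] -> pop 19, enqueue [none], visited so far: [42, 5, 44, 30, 47, 18, 40, 19]
  queue [38] -> pop 38, enqueue [39], visited so far: [42, 5, 44, 30, 47, 18, 40, 19, 38]
  queue [39] -> pop 39, enqueue [none], visited so far: [42, 5, 44, 30, 47, 18, 40, 19, 38, 39]
Result: [42, 5, 44, 30, 47, 18, 40, 19, 38, 39]


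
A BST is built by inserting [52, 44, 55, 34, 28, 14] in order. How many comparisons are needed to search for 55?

Search path for 55: 52 -> 55
Found: True
Comparisons: 2


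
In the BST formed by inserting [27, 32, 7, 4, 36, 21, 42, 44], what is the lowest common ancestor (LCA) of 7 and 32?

Tree insertion order: [27, 32, 7, 4, 36, 21, 42, 44]
Tree (level-order array): [27, 7, 32, 4, 21, None, 36, None, None, None, None, None, 42, None, 44]
In a BST, the LCA of p=7, q=32 is the first node v on the
root-to-leaf path with p <= v <= q (go left if both < v, right if both > v).
Walk from root:
  at 27: 7 <= 27 <= 32, this is the LCA
LCA = 27


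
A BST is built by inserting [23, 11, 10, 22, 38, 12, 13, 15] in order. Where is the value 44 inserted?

Starting tree (level order): [23, 11, 38, 10, 22, None, None, None, None, 12, None, None, 13, None, 15]
Insertion path: 23 -> 38
Result: insert 44 as right child of 38
Final tree (level order): [23, 11, 38, 10, 22, None, 44, None, None, 12, None, None, None, None, 13, None, 15]


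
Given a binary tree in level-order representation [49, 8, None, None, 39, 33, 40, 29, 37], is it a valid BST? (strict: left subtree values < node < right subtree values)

Level-order array: [49, 8, None, None, 39, 33, 40, 29, 37]
Validate using subtree bounds (lo, hi): at each node, require lo < value < hi,
then recurse left with hi=value and right with lo=value.
Preorder trace (stopping at first violation):
  at node 49 with bounds (-inf, +inf): OK
  at node 8 with bounds (-inf, 49): OK
  at node 39 with bounds (8, 49): OK
  at node 33 with bounds (8, 39): OK
  at node 29 with bounds (8, 33): OK
  at node 37 with bounds (33, 39): OK
  at node 40 with bounds (39, 49): OK
No violation found at any node.
Result: Valid BST


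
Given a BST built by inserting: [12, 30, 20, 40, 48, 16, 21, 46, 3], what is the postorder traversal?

Tree insertion order: [12, 30, 20, 40, 48, 16, 21, 46, 3]
Tree (level-order array): [12, 3, 30, None, None, 20, 40, 16, 21, None, 48, None, None, None, None, 46]
Postorder traversal: [3, 16, 21, 20, 46, 48, 40, 30, 12]


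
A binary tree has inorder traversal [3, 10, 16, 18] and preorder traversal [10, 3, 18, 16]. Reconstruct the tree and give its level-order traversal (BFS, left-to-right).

Inorder:  [3, 10, 16, 18]
Preorder: [10, 3, 18, 16]
Algorithm: preorder visits root first, so consume preorder in order;
for each root, split the current inorder slice at that value into
left-subtree inorder and right-subtree inorder, then recurse.
Recursive splits:
  root=10; inorder splits into left=[3], right=[16, 18]
  root=3; inorder splits into left=[], right=[]
  root=18; inorder splits into left=[16], right=[]
  root=16; inorder splits into left=[], right=[]
Reconstructed level-order: [10, 3, 18, 16]


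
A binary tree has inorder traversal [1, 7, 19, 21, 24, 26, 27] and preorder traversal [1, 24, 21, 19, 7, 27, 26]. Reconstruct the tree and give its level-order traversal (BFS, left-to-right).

Inorder:  [1, 7, 19, 21, 24, 26, 27]
Preorder: [1, 24, 21, 19, 7, 27, 26]
Algorithm: preorder visits root first, so consume preorder in order;
for each root, split the current inorder slice at that value into
left-subtree inorder and right-subtree inorder, then recurse.
Recursive splits:
  root=1; inorder splits into left=[], right=[7, 19, 21, 24, 26, 27]
  root=24; inorder splits into left=[7, 19, 21], right=[26, 27]
  root=21; inorder splits into left=[7, 19], right=[]
  root=19; inorder splits into left=[7], right=[]
  root=7; inorder splits into left=[], right=[]
  root=27; inorder splits into left=[26], right=[]
  root=26; inorder splits into left=[], right=[]
Reconstructed level-order: [1, 24, 21, 27, 19, 26, 7]


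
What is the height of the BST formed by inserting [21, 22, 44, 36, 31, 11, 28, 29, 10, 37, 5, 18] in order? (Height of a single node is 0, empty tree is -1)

Insertion order: [21, 22, 44, 36, 31, 11, 28, 29, 10, 37, 5, 18]
Tree (level-order array): [21, 11, 22, 10, 18, None, 44, 5, None, None, None, 36, None, None, None, 31, 37, 28, None, None, None, None, 29]
Compute height bottom-up (empty subtree = -1):
  height(5) = 1 + max(-1, -1) = 0
  height(10) = 1 + max(0, -1) = 1
  height(18) = 1 + max(-1, -1) = 0
  height(11) = 1 + max(1, 0) = 2
  height(29) = 1 + max(-1, -1) = 0
  height(28) = 1 + max(-1, 0) = 1
  height(31) = 1 + max(1, -1) = 2
  height(37) = 1 + max(-1, -1) = 0
  height(36) = 1 + max(2, 0) = 3
  height(44) = 1 + max(3, -1) = 4
  height(22) = 1 + max(-1, 4) = 5
  height(21) = 1 + max(2, 5) = 6
Height = 6


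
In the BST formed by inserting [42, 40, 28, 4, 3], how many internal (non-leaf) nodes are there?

Tree built from: [42, 40, 28, 4, 3]
Tree (level-order array): [42, 40, None, 28, None, 4, None, 3]
Rule: An internal node has at least one child.
Per-node child counts:
  node 42: 1 child(ren)
  node 40: 1 child(ren)
  node 28: 1 child(ren)
  node 4: 1 child(ren)
  node 3: 0 child(ren)
Matching nodes: [42, 40, 28, 4]
Count of internal (non-leaf) nodes: 4


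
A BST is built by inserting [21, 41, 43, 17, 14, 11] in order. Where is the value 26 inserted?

Starting tree (level order): [21, 17, 41, 14, None, None, 43, 11]
Insertion path: 21 -> 41
Result: insert 26 as left child of 41
Final tree (level order): [21, 17, 41, 14, None, 26, 43, 11]


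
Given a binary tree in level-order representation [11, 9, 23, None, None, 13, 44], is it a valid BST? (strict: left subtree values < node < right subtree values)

Level-order array: [11, 9, 23, None, None, 13, 44]
Validate using subtree bounds (lo, hi): at each node, require lo < value < hi,
then recurse left with hi=value and right with lo=value.
Preorder trace (stopping at first violation):
  at node 11 with bounds (-inf, +inf): OK
  at node 9 with bounds (-inf, 11): OK
  at node 23 with bounds (11, +inf): OK
  at node 13 with bounds (11, 23): OK
  at node 44 with bounds (23, +inf): OK
No violation found at any node.
Result: Valid BST


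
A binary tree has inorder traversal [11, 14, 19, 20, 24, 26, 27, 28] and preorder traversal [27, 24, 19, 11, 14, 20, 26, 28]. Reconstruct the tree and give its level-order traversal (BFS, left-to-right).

Inorder:  [11, 14, 19, 20, 24, 26, 27, 28]
Preorder: [27, 24, 19, 11, 14, 20, 26, 28]
Algorithm: preorder visits root first, so consume preorder in order;
for each root, split the current inorder slice at that value into
left-subtree inorder and right-subtree inorder, then recurse.
Recursive splits:
  root=27; inorder splits into left=[11, 14, 19, 20, 24, 26], right=[28]
  root=24; inorder splits into left=[11, 14, 19, 20], right=[26]
  root=19; inorder splits into left=[11, 14], right=[20]
  root=11; inorder splits into left=[], right=[14]
  root=14; inorder splits into left=[], right=[]
  root=20; inorder splits into left=[], right=[]
  root=26; inorder splits into left=[], right=[]
  root=28; inorder splits into left=[], right=[]
Reconstructed level-order: [27, 24, 28, 19, 26, 11, 20, 14]


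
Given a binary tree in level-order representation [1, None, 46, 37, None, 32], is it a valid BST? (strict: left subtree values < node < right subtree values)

Level-order array: [1, None, 46, 37, None, 32]
Validate using subtree bounds (lo, hi): at each node, require lo < value < hi,
then recurse left with hi=value and right with lo=value.
Preorder trace (stopping at first violation):
  at node 1 with bounds (-inf, +inf): OK
  at node 46 with bounds (1, +inf): OK
  at node 37 with bounds (1, 46): OK
  at node 32 with bounds (1, 37): OK
No violation found at any node.
Result: Valid BST


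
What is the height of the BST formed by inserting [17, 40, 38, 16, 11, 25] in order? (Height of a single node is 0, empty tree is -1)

Insertion order: [17, 40, 38, 16, 11, 25]
Tree (level-order array): [17, 16, 40, 11, None, 38, None, None, None, 25]
Compute height bottom-up (empty subtree = -1):
  height(11) = 1 + max(-1, -1) = 0
  height(16) = 1 + max(0, -1) = 1
  height(25) = 1 + max(-1, -1) = 0
  height(38) = 1 + max(0, -1) = 1
  height(40) = 1 + max(1, -1) = 2
  height(17) = 1 + max(1, 2) = 3
Height = 3


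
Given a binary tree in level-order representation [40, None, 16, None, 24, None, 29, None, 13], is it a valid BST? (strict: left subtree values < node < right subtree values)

Level-order array: [40, None, 16, None, 24, None, 29, None, 13]
Validate using subtree bounds (lo, hi): at each node, require lo < value < hi,
then recurse left with hi=value and right with lo=value.
Preorder trace (stopping at first violation):
  at node 40 with bounds (-inf, +inf): OK
  at node 16 with bounds (40, +inf): VIOLATION
Node 16 violates its bound: not (40 < 16 < +inf).
Result: Not a valid BST


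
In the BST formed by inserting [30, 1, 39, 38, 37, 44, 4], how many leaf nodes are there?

Tree built from: [30, 1, 39, 38, 37, 44, 4]
Tree (level-order array): [30, 1, 39, None, 4, 38, 44, None, None, 37]
Rule: A leaf has 0 children.
Per-node child counts:
  node 30: 2 child(ren)
  node 1: 1 child(ren)
  node 4: 0 child(ren)
  node 39: 2 child(ren)
  node 38: 1 child(ren)
  node 37: 0 child(ren)
  node 44: 0 child(ren)
Matching nodes: [4, 37, 44]
Count of leaf nodes: 3


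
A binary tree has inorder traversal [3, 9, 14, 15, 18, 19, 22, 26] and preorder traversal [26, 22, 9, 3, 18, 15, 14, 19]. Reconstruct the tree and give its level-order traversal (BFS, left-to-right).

Inorder:  [3, 9, 14, 15, 18, 19, 22, 26]
Preorder: [26, 22, 9, 3, 18, 15, 14, 19]
Algorithm: preorder visits root first, so consume preorder in order;
for each root, split the current inorder slice at that value into
left-subtree inorder and right-subtree inorder, then recurse.
Recursive splits:
  root=26; inorder splits into left=[3, 9, 14, 15, 18, 19, 22], right=[]
  root=22; inorder splits into left=[3, 9, 14, 15, 18, 19], right=[]
  root=9; inorder splits into left=[3], right=[14, 15, 18, 19]
  root=3; inorder splits into left=[], right=[]
  root=18; inorder splits into left=[14, 15], right=[19]
  root=15; inorder splits into left=[14], right=[]
  root=14; inorder splits into left=[], right=[]
  root=19; inorder splits into left=[], right=[]
Reconstructed level-order: [26, 22, 9, 3, 18, 15, 19, 14]


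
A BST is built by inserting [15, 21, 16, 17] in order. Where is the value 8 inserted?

Starting tree (level order): [15, None, 21, 16, None, None, 17]
Insertion path: 15
Result: insert 8 as left child of 15
Final tree (level order): [15, 8, 21, None, None, 16, None, None, 17]


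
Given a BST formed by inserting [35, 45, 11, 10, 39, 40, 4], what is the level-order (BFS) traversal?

Tree insertion order: [35, 45, 11, 10, 39, 40, 4]
Tree (level-order array): [35, 11, 45, 10, None, 39, None, 4, None, None, 40]
BFS from the root, enqueuing left then right child of each popped node:
  queue [35] -> pop 35, enqueue [11, 45], visited so far: [35]
  queue [11, 45] -> pop 11, enqueue [10], visited so far: [35, 11]
  queue [45, 10] -> pop 45, enqueue [39], visited so far: [35, 11, 45]
  queue [10, 39] -> pop 10, enqueue [4], visited so far: [35, 11, 45, 10]
  queue [39, 4] -> pop 39, enqueue [40], visited so far: [35, 11, 45, 10, 39]
  queue [4, 40] -> pop 4, enqueue [none], visited so far: [35, 11, 45, 10, 39, 4]
  queue [40] -> pop 40, enqueue [none], visited so far: [35, 11, 45, 10, 39, 4, 40]
Result: [35, 11, 45, 10, 39, 4, 40]


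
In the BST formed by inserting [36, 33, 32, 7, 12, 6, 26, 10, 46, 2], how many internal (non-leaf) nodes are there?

Tree built from: [36, 33, 32, 7, 12, 6, 26, 10, 46, 2]
Tree (level-order array): [36, 33, 46, 32, None, None, None, 7, None, 6, 12, 2, None, 10, 26]
Rule: An internal node has at least one child.
Per-node child counts:
  node 36: 2 child(ren)
  node 33: 1 child(ren)
  node 32: 1 child(ren)
  node 7: 2 child(ren)
  node 6: 1 child(ren)
  node 2: 0 child(ren)
  node 12: 2 child(ren)
  node 10: 0 child(ren)
  node 26: 0 child(ren)
  node 46: 0 child(ren)
Matching nodes: [36, 33, 32, 7, 6, 12]
Count of internal (non-leaf) nodes: 6


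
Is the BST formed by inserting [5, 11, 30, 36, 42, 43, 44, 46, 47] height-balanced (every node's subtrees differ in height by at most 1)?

Tree (level-order array): [5, None, 11, None, 30, None, 36, None, 42, None, 43, None, 44, None, 46, None, 47]
Definition: a tree is height-balanced if, at every node, |h(left) - h(right)| <= 1 (empty subtree has height -1).
Bottom-up per-node check:
  node 47: h_left=-1, h_right=-1, diff=0 [OK], height=0
  node 46: h_left=-1, h_right=0, diff=1 [OK], height=1
  node 44: h_left=-1, h_right=1, diff=2 [FAIL (|-1-1|=2 > 1)], height=2
  node 43: h_left=-1, h_right=2, diff=3 [FAIL (|-1-2|=3 > 1)], height=3
  node 42: h_left=-1, h_right=3, diff=4 [FAIL (|-1-3|=4 > 1)], height=4
  node 36: h_left=-1, h_right=4, diff=5 [FAIL (|-1-4|=5 > 1)], height=5
  node 30: h_left=-1, h_right=5, diff=6 [FAIL (|-1-5|=6 > 1)], height=6
  node 11: h_left=-1, h_right=6, diff=7 [FAIL (|-1-6|=7 > 1)], height=7
  node 5: h_left=-1, h_right=7, diff=8 [FAIL (|-1-7|=8 > 1)], height=8
Node 44 violates the condition: |-1 - 1| = 2 > 1.
Result: Not balanced


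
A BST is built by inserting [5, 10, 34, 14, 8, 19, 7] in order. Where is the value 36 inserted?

Starting tree (level order): [5, None, 10, 8, 34, 7, None, 14, None, None, None, None, 19]
Insertion path: 5 -> 10 -> 34
Result: insert 36 as right child of 34
Final tree (level order): [5, None, 10, 8, 34, 7, None, 14, 36, None, None, None, 19]


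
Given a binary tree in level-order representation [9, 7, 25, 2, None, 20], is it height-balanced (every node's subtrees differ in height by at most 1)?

Tree (level-order array): [9, 7, 25, 2, None, 20]
Definition: a tree is height-balanced if, at every node, |h(left) - h(right)| <= 1 (empty subtree has height -1).
Bottom-up per-node check:
  node 2: h_left=-1, h_right=-1, diff=0 [OK], height=0
  node 7: h_left=0, h_right=-1, diff=1 [OK], height=1
  node 20: h_left=-1, h_right=-1, diff=0 [OK], height=0
  node 25: h_left=0, h_right=-1, diff=1 [OK], height=1
  node 9: h_left=1, h_right=1, diff=0 [OK], height=2
All nodes satisfy the balance condition.
Result: Balanced


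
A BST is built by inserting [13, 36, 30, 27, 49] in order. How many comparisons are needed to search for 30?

Search path for 30: 13 -> 36 -> 30
Found: True
Comparisons: 3


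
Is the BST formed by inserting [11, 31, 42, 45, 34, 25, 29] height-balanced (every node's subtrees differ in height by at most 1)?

Tree (level-order array): [11, None, 31, 25, 42, None, 29, 34, 45]
Definition: a tree is height-balanced if, at every node, |h(left) - h(right)| <= 1 (empty subtree has height -1).
Bottom-up per-node check:
  node 29: h_left=-1, h_right=-1, diff=0 [OK], height=0
  node 25: h_left=-1, h_right=0, diff=1 [OK], height=1
  node 34: h_left=-1, h_right=-1, diff=0 [OK], height=0
  node 45: h_left=-1, h_right=-1, diff=0 [OK], height=0
  node 42: h_left=0, h_right=0, diff=0 [OK], height=1
  node 31: h_left=1, h_right=1, diff=0 [OK], height=2
  node 11: h_left=-1, h_right=2, diff=3 [FAIL (|-1-2|=3 > 1)], height=3
Node 11 violates the condition: |-1 - 2| = 3 > 1.
Result: Not balanced


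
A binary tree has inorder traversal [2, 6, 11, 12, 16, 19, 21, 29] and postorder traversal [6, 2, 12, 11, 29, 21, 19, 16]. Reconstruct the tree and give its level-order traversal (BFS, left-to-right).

Inorder:   [2, 6, 11, 12, 16, 19, 21, 29]
Postorder: [6, 2, 12, 11, 29, 21, 19, 16]
Algorithm: postorder visits root last, so walk postorder right-to-left;
each value is the root of the current inorder slice — split it at that
value, recurse on the right subtree first, then the left.
Recursive splits:
  root=16; inorder splits into left=[2, 6, 11, 12], right=[19, 21, 29]
  root=19; inorder splits into left=[], right=[21, 29]
  root=21; inorder splits into left=[], right=[29]
  root=29; inorder splits into left=[], right=[]
  root=11; inorder splits into left=[2, 6], right=[12]
  root=12; inorder splits into left=[], right=[]
  root=2; inorder splits into left=[], right=[6]
  root=6; inorder splits into left=[], right=[]
Reconstructed level-order: [16, 11, 19, 2, 12, 21, 6, 29]


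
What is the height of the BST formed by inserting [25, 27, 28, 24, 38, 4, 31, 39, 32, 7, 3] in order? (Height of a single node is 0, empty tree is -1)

Insertion order: [25, 27, 28, 24, 38, 4, 31, 39, 32, 7, 3]
Tree (level-order array): [25, 24, 27, 4, None, None, 28, 3, 7, None, 38, None, None, None, None, 31, 39, None, 32]
Compute height bottom-up (empty subtree = -1):
  height(3) = 1 + max(-1, -1) = 0
  height(7) = 1 + max(-1, -1) = 0
  height(4) = 1 + max(0, 0) = 1
  height(24) = 1 + max(1, -1) = 2
  height(32) = 1 + max(-1, -1) = 0
  height(31) = 1 + max(-1, 0) = 1
  height(39) = 1 + max(-1, -1) = 0
  height(38) = 1 + max(1, 0) = 2
  height(28) = 1 + max(-1, 2) = 3
  height(27) = 1 + max(-1, 3) = 4
  height(25) = 1 + max(2, 4) = 5
Height = 5


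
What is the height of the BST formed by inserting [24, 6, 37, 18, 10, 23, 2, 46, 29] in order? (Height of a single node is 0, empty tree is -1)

Insertion order: [24, 6, 37, 18, 10, 23, 2, 46, 29]
Tree (level-order array): [24, 6, 37, 2, 18, 29, 46, None, None, 10, 23]
Compute height bottom-up (empty subtree = -1):
  height(2) = 1 + max(-1, -1) = 0
  height(10) = 1 + max(-1, -1) = 0
  height(23) = 1 + max(-1, -1) = 0
  height(18) = 1 + max(0, 0) = 1
  height(6) = 1 + max(0, 1) = 2
  height(29) = 1 + max(-1, -1) = 0
  height(46) = 1 + max(-1, -1) = 0
  height(37) = 1 + max(0, 0) = 1
  height(24) = 1 + max(2, 1) = 3
Height = 3


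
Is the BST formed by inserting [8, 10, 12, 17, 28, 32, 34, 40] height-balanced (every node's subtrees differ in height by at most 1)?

Tree (level-order array): [8, None, 10, None, 12, None, 17, None, 28, None, 32, None, 34, None, 40]
Definition: a tree is height-balanced if, at every node, |h(left) - h(right)| <= 1 (empty subtree has height -1).
Bottom-up per-node check:
  node 40: h_left=-1, h_right=-1, diff=0 [OK], height=0
  node 34: h_left=-1, h_right=0, diff=1 [OK], height=1
  node 32: h_left=-1, h_right=1, diff=2 [FAIL (|-1-1|=2 > 1)], height=2
  node 28: h_left=-1, h_right=2, diff=3 [FAIL (|-1-2|=3 > 1)], height=3
  node 17: h_left=-1, h_right=3, diff=4 [FAIL (|-1-3|=4 > 1)], height=4
  node 12: h_left=-1, h_right=4, diff=5 [FAIL (|-1-4|=5 > 1)], height=5
  node 10: h_left=-1, h_right=5, diff=6 [FAIL (|-1-5|=6 > 1)], height=6
  node 8: h_left=-1, h_right=6, diff=7 [FAIL (|-1-6|=7 > 1)], height=7
Node 32 violates the condition: |-1 - 1| = 2 > 1.
Result: Not balanced


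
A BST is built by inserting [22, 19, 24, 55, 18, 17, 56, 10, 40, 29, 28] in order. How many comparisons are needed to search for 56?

Search path for 56: 22 -> 24 -> 55 -> 56
Found: True
Comparisons: 4


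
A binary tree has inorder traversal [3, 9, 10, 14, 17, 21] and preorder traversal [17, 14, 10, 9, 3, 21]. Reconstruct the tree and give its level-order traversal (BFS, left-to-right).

Inorder:  [3, 9, 10, 14, 17, 21]
Preorder: [17, 14, 10, 9, 3, 21]
Algorithm: preorder visits root first, so consume preorder in order;
for each root, split the current inorder slice at that value into
left-subtree inorder and right-subtree inorder, then recurse.
Recursive splits:
  root=17; inorder splits into left=[3, 9, 10, 14], right=[21]
  root=14; inorder splits into left=[3, 9, 10], right=[]
  root=10; inorder splits into left=[3, 9], right=[]
  root=9; inorder splits into left=[3], right=[]
  root=3; inorder splits into left=[], right=[]
  root=21; inorder splits into left=[], right=[]
Reconstructed level-order: [17, 14, 21, 10, 9, 3]


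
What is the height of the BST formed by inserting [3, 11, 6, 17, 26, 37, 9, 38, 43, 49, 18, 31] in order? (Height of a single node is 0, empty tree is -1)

Insertion order: [3, 11, 6, 17, 26, 37, 9, 38, 43, 49, 18, 31]
Tree (level-order array): [3, None, 11, 6, 17, None, 9, None, 26, None, None, 18, 37, None, None, 31, 38, None, None, None, 43, None, 49]
Compute height bottom-up (empty subtree = -1):
  height(9) = 1 + max(-1, -1) = 0
  height(6) = 1 + max(-1, 0) = 1
  height(18) = 1 + max(-1, -1) = 0
  height(31) = 1 + max(-1, -1) = 0
  height(49) = 1 + max(-1, -1) = 0
  height(43) = 1 + max(-1, 0) = 1
  height(38) = 1 + max(-1, 1) = 2
  height(37) = 1 + max(0, 2) = 3
  height(26) = 1 + max(0, 3) = 4
  height(17) = 1 + max(-1, 4) = 5
  height(11) = 1 + max(1, 5) = 6
  height(3) = 1 + max(-1, 6) = 7
Height = 7


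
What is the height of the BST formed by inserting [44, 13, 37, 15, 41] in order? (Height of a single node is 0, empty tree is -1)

Insertion order: [44, 13, 37, 15, 41]
Tree (level-order array): [44, 13, None, None, 37, 15, 41]
Compute height bottom-up (empty subtree = -1):
  height(15) = 1 + max(-1, -1) = 0
  height(41) = 1 + max(-1, -1) = 0
  height(37) = 1 + max(0, 0) = 1
  height(13) = 1 + max(-1, 1) = 2
  height(44) = 1 + max(2, -1) = 3
Height = 3
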